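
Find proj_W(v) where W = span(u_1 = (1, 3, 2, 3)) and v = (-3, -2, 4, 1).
proj_W(v) = (2/23, 6/23, 4/23, 6/23)

Set up U = [u_1 | ... | u_1] ∈ R^(4×1). The projector onto W = col(U) is P = U (U^T U)^(-1) U^T.
Compute U^T U =
  [23],
and U^T v = (2).
Solve U^T U · c = U^T v for the coefficients: c = (2/23). The projection is proj_W(v) = U c.
Check: (v - proj_W(v)) · u_1 = 0  (should be 0).
Result: proj_W(v) = (2/23, 6/23, 4/23, 6/23).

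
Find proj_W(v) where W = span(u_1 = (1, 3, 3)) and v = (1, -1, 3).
proj_W(v) = (7/19, 21/19, 21/19)

Set up U = [u_1 | ... | u_1] ∈ R^(3×1). The projector onto W = col(U) is P = U (U^T U)^(-1) U^T.
Compute U^T U =
  [19],
and U^T v = (7).
Solve U^T U · c = U^T v for the coefficients: c = (7/19). The projection is proj_W(v) = U c.
Check: (v - proj_W(v)) · u_1 = 0  (should be 0).
Result: proj_W(v) = (7/19, 21/19, 21/19).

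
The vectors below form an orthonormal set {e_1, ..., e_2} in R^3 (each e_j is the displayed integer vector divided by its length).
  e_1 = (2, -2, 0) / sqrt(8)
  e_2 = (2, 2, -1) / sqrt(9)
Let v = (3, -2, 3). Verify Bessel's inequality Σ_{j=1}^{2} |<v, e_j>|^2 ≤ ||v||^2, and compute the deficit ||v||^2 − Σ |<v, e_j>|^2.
Σ |<v, e_j>|^2 = 227/18; ||v||^2 = 22; deficit = 169/18

Write each e_j = u_j / sqrt(<u_j, u_j>) where u_j is the displayed integer vector. Then <v, e_j> = <v, u_j> / sqrt(<u_j, u_j>), so |<v, e_j>|^2 = <v, u_j>^2 / <u_j, u_j>.
Coefficients: <v, e_1> = 10/sqrt(8), <v, e_2> = -1/sqrt(9).
Square and sum: Σ |<v, e_j>|^2 = 227/18.
Compute ||v||^2 = v·v = 22.
Deficit = 22 − 227/18 = 169/18 ≥ 0, confirming Bessel's inequality. (The deficit equals ||v − Σ <v,e_j> e_j||^2, the squared distance from v to span{e_j}.)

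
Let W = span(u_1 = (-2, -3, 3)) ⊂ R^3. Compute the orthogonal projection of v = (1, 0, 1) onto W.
proj_W(v) = (-1/11, -3/22, 3/22)

Set up U = [u_1 | ... | u_1] ∈ R^(3×1). The projector onto W = col(U) is P = U (U^T U)^(-1) U^T.
Compute U^T U =
  [22],
and U^T v = (1).
Solve U^T U · c = U^T v for the coefficients: c = (1/22). The projection is proj_W(v) = U c.
Check: (v - proj_W(v)) · u_1 = 0  (should be 0).
Result: proj_W(v) = (-1/11, -3/22, 3/22).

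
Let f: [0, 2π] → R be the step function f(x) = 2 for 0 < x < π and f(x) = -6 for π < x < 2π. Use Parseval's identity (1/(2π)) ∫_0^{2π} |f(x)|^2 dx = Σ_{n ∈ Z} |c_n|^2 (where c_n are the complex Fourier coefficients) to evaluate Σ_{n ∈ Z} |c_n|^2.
Σ |c_n|^2 = 20

Parseval equates the L^2 energy of f (normalised by 1/(2π)) with the ℓ^2 sum of its Fourier coefficients: (1/(2π)) ∫_0^{2π} |f|^2 = Σ |c_n|^2.
Compute the left side: (1/(2π)) [∫_0^π 2^2 dx + ∫_π^{2π} (-6)^2 dx] = (1/(2π)) · (4π + 36π) = (4 + 36)/2 = 20.
So Σ_{n ∈ Z} |c_n|^2 = 20.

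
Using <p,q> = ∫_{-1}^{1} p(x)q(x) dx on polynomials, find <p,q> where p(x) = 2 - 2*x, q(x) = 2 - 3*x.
<p,q> = 12

Expand the product: p(x)·q(x) = 6*x^2 - 10*x + 4.
∫_{-1}^{1} of each monomial x^k gives [2/(k+1) if k even, 0 if k odd]. Integrating term-by-term (or equivalently evaluating the antiderivative F(x) = 2*x^3 - 5*x^2 + 4*x at the endpoints):
  F(1) − F(−1) = 1 − (-11) = 12.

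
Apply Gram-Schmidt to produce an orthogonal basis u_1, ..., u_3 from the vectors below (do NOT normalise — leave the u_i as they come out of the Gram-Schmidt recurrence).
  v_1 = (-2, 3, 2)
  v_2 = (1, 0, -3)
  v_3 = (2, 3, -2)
Orthogonal basis:
  u_1 = (-2, 3, 2)
  u_2 = (1/17, 24/17, -35/17)
  u_3 = (108/53, 48/53, 36/53)

Apply the Gram-Schmidt recurrence
  u_1 = v_1
  u_i = v_i − Σ_{j<i} ((v_i · u_j) / (u_j · u_j)) · u_j.

Step by step this gives:
  u_1 = (-2, 3, 2)
  u_2 = (1/17, 24/17, -35/17)
  u_3 = (108/53, 48/53, 36/53)

Orthogonality check:
  u_2 · u_1 = 0 (should be 0)
  u_3 · u_1 = 0 (should be 0)
  u_3 · u_2 = 0 (should be 0)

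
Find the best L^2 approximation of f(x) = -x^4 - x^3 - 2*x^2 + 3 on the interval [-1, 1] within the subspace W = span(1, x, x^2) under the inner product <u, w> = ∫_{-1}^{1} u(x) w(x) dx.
g(x) = -20*x^2/7 - 3*x/5 + 108/35

The best approximation g ∈ W is the orthogonal projection of f onto W. Writing g = a_0 + a_1 x + a_2 x^2, the coefficients solve the normal equations G · a = b where
  G_{ij} = <φ_i, φ_j> and b_i = <f, φ_i>, with φ_0 = 1, φ_1 = x, φ_2 = x^2.
G =
  [2, 0, 2/3]
  [0, 2/3, 0]
  [2/3, 0, 2/5],
b = (64/15, -2/5, 32/35).
Solving gives a_0 = 108/35, a_1 = -3/5, a_2 = -20/7, so
  g(x) = -20*x^2/7 - 3*x/5 + 108/35.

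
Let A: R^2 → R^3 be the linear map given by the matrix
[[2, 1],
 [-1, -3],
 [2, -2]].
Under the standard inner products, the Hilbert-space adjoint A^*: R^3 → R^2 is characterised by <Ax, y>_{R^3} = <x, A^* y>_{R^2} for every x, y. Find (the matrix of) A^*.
A^* = A^T =
[[2, -1, 2],
 [1, -3, -2]]

For real matrices with standard dot products, the defining identity <Ax, y> = <x, A^* y> gives (Ax)^T y = x^T (A^*) y, i.e. x^T A^T y = x^T (A^*) y. Since this holds for all x, y, we must have A^* = A^T. Therefore
A^* =
[[2, -1, 2],
 [1, -3, -2]].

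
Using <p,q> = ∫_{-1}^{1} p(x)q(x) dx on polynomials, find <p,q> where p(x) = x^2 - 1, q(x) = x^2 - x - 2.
<p,q> = 12/5

Expand the product: p(x)·q(x) = x^4 - x^3 - 3*x^2 + x + 2.
∫_{-1}^{1} of each monomial x^k gives [2/(k+1) if k even, 0 if k odd]. Integrating term-by-term (or equivalently evaluating the antiderivative F(x) = x^5/5 - x^4/4 - x^3 + x^2/2 + 2*x at the endpoints):
  F(1) − F(−1) = 29/20 − (-19/20) = 12/5.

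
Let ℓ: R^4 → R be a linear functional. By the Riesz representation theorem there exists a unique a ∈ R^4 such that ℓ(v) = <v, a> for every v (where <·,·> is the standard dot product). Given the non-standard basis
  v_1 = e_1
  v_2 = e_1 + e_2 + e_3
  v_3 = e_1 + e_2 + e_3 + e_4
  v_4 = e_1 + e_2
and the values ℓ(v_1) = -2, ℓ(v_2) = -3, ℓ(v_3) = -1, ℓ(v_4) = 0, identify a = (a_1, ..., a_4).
a = (-2, 2, -3, 2)

Write a = (a_1, ..., a_4) in the standard basis. For each basis vector v_i, ℓ(v_i) = <v_i, a> is a linear equation in the a_j's. Collect the n equations into a matrix system V a = ℓ, where row i of V is v_i (expressed in the standard basis). Since V is invertible (lower-triangular with 1s on the diagonal, up to permutation), solve by back-substitution:
  V =
[[1, 0, 0, 0],
 [1, 1, 1, 0],
 [1, 1, 1, 1],
 [1, 1, 0, 0]]
  V a = (-2, -3, -1, 0)
Solving gives a = (-2, 2, -3, 2).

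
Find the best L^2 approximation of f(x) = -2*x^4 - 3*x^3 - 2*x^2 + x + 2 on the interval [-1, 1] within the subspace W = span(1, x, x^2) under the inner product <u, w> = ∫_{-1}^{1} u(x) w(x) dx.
g(x) = -26*x^2/7 - 4*x/5 + 76/35

The best approximation g ∈ W is the orthogonal projection of f onto W. Writing g = a_0 + a_1 x + a_2 x^2, the coefficients solve the normal equations G · a = b where
  G_{ij} = <φ_i, φ_j> and b_i = <f, φ_i>, with φ_0 = 1, φ_1 = x, φ_2 = x^2.
G =
  [2, 0, 2/3]
  [0, 2/3, 0]
  [2/3, 0, 2/5],
b = (28/15, -8/15, -4/105).
Solving gives a_0 = 76/35, a_1 = -4/5, a_2 = -26/7, so
  g(x) = -26*x^2/7 - 4*x/5 + 76/35.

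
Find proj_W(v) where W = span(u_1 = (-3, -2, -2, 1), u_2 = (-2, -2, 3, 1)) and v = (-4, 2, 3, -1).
proj_W(v) = (-296/299, -26/23, 717/299, 13/23)

Set up U = [u_1 | ... | u_2] ∈ R^(4×2). The projector onto W = col(U) is P = U (U^T U)^(-1) U^T.
Compute U^T U =
  [18, 5]
  [5, 18],
and U^T v = (1, 12).
Solve U^T U · c = U^T v for the coefficients: c = (-42/299, 211/299). The projection is proj_W(v) = U c.
Check: (v - proj_W(v)) · u_1 = 0  (should be 0).
Check: (v - proj_W(v)) · u_2 = 0  (should be 0).
Result: proj_W(v) = (-296/299, -26/23, 717/299, 13/23).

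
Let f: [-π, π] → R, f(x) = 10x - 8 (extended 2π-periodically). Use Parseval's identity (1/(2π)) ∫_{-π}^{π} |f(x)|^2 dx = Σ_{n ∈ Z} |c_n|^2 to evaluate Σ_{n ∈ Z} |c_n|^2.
Σ |c_n|^2 = 100π^2/3 + 64

Expand and integrate term by term over [-π, π]:
  ∫ (10x)^2 dx = 100·(2π^3/3); ∫ 2·10·(-8)·x dx = 0 (odd integrand); ∫ (-8)^2 dx = 64·2π.
So (1/(2π)) ∫_{-π}^{π} (10x - 8)^2 dx = 100π^2/3 + 64 = 100π^2/3 + 64.
Parseval ⇒ Σ |c_n|^2 = 100π^2/3 + 64.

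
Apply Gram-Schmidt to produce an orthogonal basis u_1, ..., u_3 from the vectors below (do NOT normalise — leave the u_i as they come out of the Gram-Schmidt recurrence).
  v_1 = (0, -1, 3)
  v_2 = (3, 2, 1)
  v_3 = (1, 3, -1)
Orthogonal basis:
  u_1 = (0, -1, 3)
  u_2 = (3, 21/10, 7/10)
  u_3 = (-119/139, 153/139, 51/139)

Apply the Gram-Schmidt recurrence
  u_1 = v_1
  u_i = v_i − Σ_{j<i} ((v_i · u_j) / (u_j · u_j)) · u_j.

Step by step this gives:
  u_1 = (0, -1, 3)
  u_2 = (3, 21/10, 7/10)
  u_3 = (-119/139, 153/139, 51/139)

Orthogonality check:
  u_2 · u_1 = 0 (should be 0)
  u_3 · u_1 = 0 (should be 0)
  u_3 · u_2 = 0 (should be 0)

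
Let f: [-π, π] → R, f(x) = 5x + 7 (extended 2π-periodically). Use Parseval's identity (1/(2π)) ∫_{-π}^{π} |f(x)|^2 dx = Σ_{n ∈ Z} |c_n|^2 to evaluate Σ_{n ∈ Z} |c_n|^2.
Σ |c_n|^2 = 25π^2/3 + 49

Expand and integrate term by term over [-π, π]:
  ∫ (5x)^2 dx = 25·(2π^3/3); ∫ 2·5·(7)·x dx = 0 (odd integrand); ∫ 7^2 dx = 49·2π.
So (1/(2π)) ∫_{-π}^{π} (5x + 7)^2 dx = 25π^2/3 + 49 = 25π^2/3 + 49.
Parseval ⇒ Σ |c_n|^2 = 25π^2/3 + 49.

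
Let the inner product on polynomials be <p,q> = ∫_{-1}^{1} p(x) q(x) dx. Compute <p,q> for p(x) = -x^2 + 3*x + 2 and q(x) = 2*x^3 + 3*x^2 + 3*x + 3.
<p,q> = 106/5

Expand the product: p(x)·q(x) = -2*x^5 + 3*x^4 + 10*x^3 + 12*x^2 + 15*x + 6.
∫_{-1}^{1} of each monomial x^k gives [2/(k+1) if k even, 0 if k odd]. Integrating term-by-term (or equivalently evaluating the antiderivative F(x) = -x^6/3 + 3*x^5/5 + 5*x^4/2 + 4*x^3 + 15*x^2/2 + 6*x at the endpoints):
  F(1) − F(−1) = 304/15 − (-14/15) = 106/5.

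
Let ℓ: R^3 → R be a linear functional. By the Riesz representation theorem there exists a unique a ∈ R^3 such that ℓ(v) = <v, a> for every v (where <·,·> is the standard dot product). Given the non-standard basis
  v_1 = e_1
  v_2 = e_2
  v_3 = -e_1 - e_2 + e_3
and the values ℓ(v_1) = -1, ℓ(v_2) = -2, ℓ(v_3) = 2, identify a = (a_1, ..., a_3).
a = (-1, -2, -1)

Write a = (a_1, ..., a_3) in the standard basis. For each basis vector v_i, ℓ(v_i) = <v_i, a> is a linear equation in the a_j's. Collect the n equations into a matrix system V a = ℓ, where row i of V is v_i (expressed in the standard basis). Since V is invertible (lower-triangular with 1s on the diagonal, up to permutation), solve by back-substitution:
  V =
[[1, 0, 0],
 [0, 1, 0],
 [-1, -1, 1]]
  V a = (-1, -2, 2)
Solving gives a = (-1, -2, -1).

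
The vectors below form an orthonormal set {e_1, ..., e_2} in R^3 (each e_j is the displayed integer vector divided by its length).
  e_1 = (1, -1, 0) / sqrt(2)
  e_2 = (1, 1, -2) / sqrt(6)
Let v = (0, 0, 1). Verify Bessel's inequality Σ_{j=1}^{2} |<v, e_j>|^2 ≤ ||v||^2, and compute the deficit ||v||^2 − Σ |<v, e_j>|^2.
Σ |<v, e_j>|^2 = 2/3; ||v||^2 = 1; deficit = 1/3

Write each e_j = u_j / sqrt(<u_j, u_j>) where u_j is the displayed integer vector. Then <v, e_j> = <v, u_j> / sqrt(<u_j, u_j>), so |<v, e_j>|^2 = <v, u_j>^2 / <u_j, u_j>.
Coefficients: <v, e_1> = 0/sqrt(2), <v, e_2> = -2/sqrt(6).
Square and sum: Σ |<v, e_j>|^2 = 2/3.
Compute ||v||^2 = v·v = 1.
Deficit = 1 − 2/3 = 1/3 ≥ 0, confirming Bessel's inequality. (The deficit equals ||v − Σ <v,e_j> e_j||^2, the squared distance from v to span{e_j}.)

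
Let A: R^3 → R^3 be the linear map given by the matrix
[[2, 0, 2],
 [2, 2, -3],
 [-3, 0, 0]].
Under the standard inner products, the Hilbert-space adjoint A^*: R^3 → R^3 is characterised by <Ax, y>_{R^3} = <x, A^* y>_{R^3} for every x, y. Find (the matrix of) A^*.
A^* = A^T =
[[2, 2, -3],
 [0, 2, 0],
 [2, -3, 0]]

For real matrices with standard dot products, the defining identity <Ax, y> = <x, A^* y> gives (Ax)^T y = x^T (A^*) y, i.e. x^T A^T y = x^T (A^*) y. Since this holds for all x, y, we must have A^* = A^T. Therefore
A^* =
[[2, 2, -3],
 [0, 2, 0],
 [2, -3, 0]].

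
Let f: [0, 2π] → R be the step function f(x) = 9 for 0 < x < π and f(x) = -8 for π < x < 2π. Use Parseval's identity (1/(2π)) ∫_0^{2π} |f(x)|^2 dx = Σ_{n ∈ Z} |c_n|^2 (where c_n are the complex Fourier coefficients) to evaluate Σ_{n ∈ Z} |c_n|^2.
Σ |c_n|^2 = 145/2

Parseval equates the L^2 energy of f (normalised by 1/(2π)) with the ℓ^2 sum of its Fourier coefficients: (1/(2π)) ∫_0^{2π} |f|^2 = Σ |c_n|^2.
Compute the left side: (1/(2π)) [∫_0^π 9^2 dx + ∫_π^{2π} (-8)^2 dx] = (1/(2π)) · (81π + 64π) = (81 + 64)/2 = 145/2.
So Σ_{n ∈ Z} |c_n|^2 = 145/2.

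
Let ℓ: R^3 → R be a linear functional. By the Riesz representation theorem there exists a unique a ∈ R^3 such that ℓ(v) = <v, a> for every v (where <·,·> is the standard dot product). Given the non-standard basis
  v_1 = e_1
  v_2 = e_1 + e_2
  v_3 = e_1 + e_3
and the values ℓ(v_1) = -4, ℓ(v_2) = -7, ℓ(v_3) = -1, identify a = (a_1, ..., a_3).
a = (-4, -3, 3)

Write a = (a_1, ..., a_3) in the standard basis. For each basis vector v_i, ℓ(v_i) = <v_i, a> is a linear equation in the a_j's. Collect the n equations into a matrix system V a = ℓ, where row i of V is v_i (expressed in the standard basis). Since V is invertible (lower-triangular with 1s on the diagonal, up to permutation), solve by back-substitution:
  V =
[[1, 0, 0],
 [1, 1, 0],
 [1, 0, 1]]
  V a = (-4, -7, -1)
Solving gives a = (-4, -3, 3).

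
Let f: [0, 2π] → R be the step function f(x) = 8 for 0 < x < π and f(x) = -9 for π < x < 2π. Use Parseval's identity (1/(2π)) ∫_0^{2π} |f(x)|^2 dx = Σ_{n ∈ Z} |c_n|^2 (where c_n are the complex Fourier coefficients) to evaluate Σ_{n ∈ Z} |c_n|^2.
Σ |c_n|^2 = 145/2

Parseval equates the L^2 energy of f (normalised by 1/(2π)) with the ℓ^2 sum of its Fourier coefficients: (1/(2π)) ∫_0^{2π} |f|^2 = Σ |c_n|^2.
Compute the left side: (1/(2π)) [∫_0^π 8^2 dx + ∫_π^{2π} (-9)^2 dx] = (1/(2π)) · (64π + 81π) = (64 + 81)/2 = 145/2.
So Σ_{n ∈ Z} |c_n|^2 = 145/2.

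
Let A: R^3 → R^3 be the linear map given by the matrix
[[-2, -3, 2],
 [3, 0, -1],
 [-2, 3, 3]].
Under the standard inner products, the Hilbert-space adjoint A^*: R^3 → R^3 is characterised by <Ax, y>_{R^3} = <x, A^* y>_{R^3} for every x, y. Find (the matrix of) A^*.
A^* = A^T =
[[-2, 3, -2],
 [-3, 0, 3],
 [2, -1, 3]]

For real matrices with standard dot products, the defining identity <Ax, y> = <x, A^* y> gives (Ax)^T y = x^T (A^*) y, i.e. x^T A^T y = x^T (A^*) y. Since this holds for all x, y, we must have A^* = A^T. Therefore
A^* =
[[-2, 3, -2],
 [-3, 0, 3],
 [2, -1, 3]].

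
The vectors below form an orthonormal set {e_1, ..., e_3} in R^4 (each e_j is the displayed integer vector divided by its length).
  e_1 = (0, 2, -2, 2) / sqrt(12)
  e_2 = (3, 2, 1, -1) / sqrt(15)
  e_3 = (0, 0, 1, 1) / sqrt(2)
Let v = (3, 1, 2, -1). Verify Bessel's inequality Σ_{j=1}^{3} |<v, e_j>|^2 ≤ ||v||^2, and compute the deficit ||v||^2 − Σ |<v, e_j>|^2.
Σ |<v, e_j>|^2 = 149/10; ||v||^2 = 15; deficit = 1/10

Write each e_j = u_j / sqrt(<u_j, u_j>) where u_j is the displayed integer vector. Then <v, e_j> = <v, u_j> / sqrt(<u_j, u_j>), so |<v, e_j>|^2 = <v, u_j>^2 / <u_j, u_j>.
Coefficients: <v, e_1> = -4/sqrt(12), <v, e_2> = 14/sqrt(15), <v, e_3> = 1/sqrt(2).
Square and sum: Σ |<v, e_j>|^2 = 149/10.
Compute ||v||^2 = v·v = 15.
Deficit = 15 − 149/10 = 1/10 ≥ 0, confirming Bessel's inequality. (The deficit equals ||v − Σ <v,e_j> e_j||^2, the squared distance from v to span{e_j}.)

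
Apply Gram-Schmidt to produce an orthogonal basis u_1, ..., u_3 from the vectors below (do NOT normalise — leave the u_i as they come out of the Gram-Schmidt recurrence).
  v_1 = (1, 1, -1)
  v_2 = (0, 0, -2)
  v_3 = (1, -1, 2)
Orthogonal basis:
  u_1 = (1, 1, -1)
  u_2 = (-2/3, -2/3, -4/3)
  u_3 = (1, -1, 0)

Apply the Gram-Schmidt recurrence
  u_1 = v_1
  u_i = v_i − Σ_{j<i} ((v_i · u_j) / (u_j · u_j)) · u_j.

Step by step this gives:
  u_1 = (1, 1, -1)
  u_2 = (-2/3, -2/3, -4/3)
  u_3 = (1, -1, 0)

Orthogonality check:
  u_2 · u_1 = 0 (should be 0)
  u_3 · u_1 = 0 (should be 0)
  u_3 · u_2 = 0 (should be 0)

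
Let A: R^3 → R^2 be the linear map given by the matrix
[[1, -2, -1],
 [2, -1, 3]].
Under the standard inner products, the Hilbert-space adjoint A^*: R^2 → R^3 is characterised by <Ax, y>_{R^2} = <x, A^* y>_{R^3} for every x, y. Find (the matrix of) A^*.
A^* = A^T =
[[1, 2],
 [-2, -1],
 [-1, 3]]

For real matrices with standard dot products, the defining identity <Ax, y> = <x, A^* y> gives (Ax)^T y = x^T (A^*) y, i.e. x^T A^T y = x^T (A^*) y. Since this holds for all x, y, we must have A^* = A^T. Therefore
A^* =
[[1, 2],
 [-2, -1],
 [-1, 3]].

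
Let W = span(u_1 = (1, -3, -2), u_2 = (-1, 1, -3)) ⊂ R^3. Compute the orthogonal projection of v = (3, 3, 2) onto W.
proj_W(v) = (-17/75, 23/15, 194/75)

Set up U = [u_1 | ... | u_2] ∈ R^(3×2). The projector onto W = col(U) is P = U (U^T U)^(-1) U^T.
Compute U^T U =
  [14, 2]
  [2, 11],
and U^T v = (-10, -6).
Solve U^T U · c = U^T v for the coefficients: c = (-49/75, -32/75). The projection is proj_W(v) = U c.
Check: (v - proj_W(v)) · u_1 = 0  (should be 0).
Check: (v - proj_W(v)) · u_2 = 0  (should be 0).
Result: proj_W(v) = (-17/75, 23/15, 194/75).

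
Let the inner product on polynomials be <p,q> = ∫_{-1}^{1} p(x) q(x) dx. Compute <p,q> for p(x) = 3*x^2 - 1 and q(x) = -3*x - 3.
<p,q> = 0

Expand the product: p(x)·q(x) = -9*x^3 - 9*x^2 + 3*x + 3.
∫_{-1}^{1} of each monomial x^k gives [2/(k+1) if k even, 0 if k odd]. Integrating term-by-term (or equivalently evaluating the antiderivative F(x) = -9*x^4/4 - 3*x^3 + 3*x^2/2 + 3*x at the endpoints):
  F(1) − F(−1) = -3/4 − (-3/4) = 0.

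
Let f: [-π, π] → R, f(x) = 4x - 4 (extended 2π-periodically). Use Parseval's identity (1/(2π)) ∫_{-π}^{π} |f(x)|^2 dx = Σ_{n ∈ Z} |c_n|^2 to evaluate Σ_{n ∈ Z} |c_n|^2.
Σ |c_n|^2 = 16π^2/3 + 16

Expand and integrate term by term over [-π, π]:
  ∫ (4x)^2 dx = 16·(2π^3/3); ∫ 2·4·(-4)·x dx = 0 (odd integrand); ∫ (-4)^2 dx = 16·2π.
So (1/(2π)) ∫_{-π}^{π} (4x - 4)^2 dx = 16π^2/3 + 16 = 16π^2/3 + 16.
Parseval ⇒ Σ |c_n|^2 = 16π^2/3 + 16.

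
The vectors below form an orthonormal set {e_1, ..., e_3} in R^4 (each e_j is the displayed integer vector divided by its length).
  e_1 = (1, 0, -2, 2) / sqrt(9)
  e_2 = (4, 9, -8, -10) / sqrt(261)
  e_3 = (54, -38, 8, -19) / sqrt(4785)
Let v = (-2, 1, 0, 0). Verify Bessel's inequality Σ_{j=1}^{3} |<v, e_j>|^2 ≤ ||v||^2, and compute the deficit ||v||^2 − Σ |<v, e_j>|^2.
Σ |<v, e_j>|^2 = 809/165; ||v||^2 = 5; deficit = 16/165

Write each e_j = u_j / sqrt(<u_j, u_j>) where u_j is the displayed integer vector. Then <v, e_j> = <v, u_j> / sqrt(<u_j, u_j>), so |<v, e_j>|^2 = <v, u_j>^2 / <u_j, u_j>.
Coefficients: <v, e_1> = -2/sqrt(9), <v, e_2> = 1/sqrt(261), <v, e_3> = -146/sqrt(4785).
Square and sum: Σ |<v, e_j>|^2 = 809/165.
Compute ||v||^2 = v·v = 5.
Deficit = 5 − 809/165 = 16/165 ≥ 0, confirming Bessel's inequality. (The deficit equals ||v − Σ <v,e_j> e_j||^2, the squared distance from v to span{e_j}.)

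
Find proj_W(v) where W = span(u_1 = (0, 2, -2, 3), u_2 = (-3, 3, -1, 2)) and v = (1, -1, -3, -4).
proj_W(v) = (15/13, -19/13, 9/13, -16/13)

Set up U = [u_1 | ... | u_2] ∈ R^(4×2). The projector onto W = col(U) is P = U (U^T U)^(-1) U^T.
Compute U^T U =
  [17, 14]
  [14, 23],
and U^T v = (-8, -11).
Solve U^T U · c = U^T v for the coefficients: c = (-2/13, -5/13). The projection is proj_W(v) = U c.
Check: (v - proj_W(v)) · u_1 = 0  (should be 0).
Check: (v - proj_W(v)) · u_2 = 0  (should be 0).
Result: proj_W(v) = (15/13, -19/13, 9/13, -16/13).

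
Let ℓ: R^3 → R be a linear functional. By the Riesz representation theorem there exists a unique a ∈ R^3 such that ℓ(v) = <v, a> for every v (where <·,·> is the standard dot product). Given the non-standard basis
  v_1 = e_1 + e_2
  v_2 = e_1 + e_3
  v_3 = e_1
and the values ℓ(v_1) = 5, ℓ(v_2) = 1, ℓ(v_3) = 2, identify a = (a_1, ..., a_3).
a = (2, 3, -1)

Write a = (a_1, ..., a_3) in the standard basis. For each basis vector v_i, ℓ(v_i) = <v_i, a> is a linear equation in the a_j's. Collect the n equations into a matrix system V a = ℓ, where row i of V is v_i (expressed in the standard basis). Since V is invertible (lower-triangular with 1s on the diagonal, up to permutation), solve by back-substitution:
  V =
[[1, 1, 0],
 [1, 0, 1],
 [1, 0, 0]]
  V a = (5, 1, 2)
Solving gives a = (2, 3, -1).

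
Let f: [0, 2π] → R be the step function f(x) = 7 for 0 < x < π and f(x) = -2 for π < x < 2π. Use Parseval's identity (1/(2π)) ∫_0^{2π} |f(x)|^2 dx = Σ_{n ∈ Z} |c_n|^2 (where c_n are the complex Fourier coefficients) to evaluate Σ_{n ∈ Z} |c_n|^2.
Σ |c_n|^2 = 53/2

Parseval equates the L^2 energy of f (normalised by 1/(2π)) with the ℓ^2 sum of its Fourier coefficients: (1/(2π)) ∫_0^{2π} |f|^2 = Σ |c_n|^2.
Compute the left side: (1/(2π)) [∫_0^π 7^2 dx + ∫_π^{2π} (-2)^2 dx] = (1/(2π)) · (49π + 4π) = (49 + 4)/2 = 53/2.
So Σ_{n ∈ Z} |c_n|^2 = 53/2.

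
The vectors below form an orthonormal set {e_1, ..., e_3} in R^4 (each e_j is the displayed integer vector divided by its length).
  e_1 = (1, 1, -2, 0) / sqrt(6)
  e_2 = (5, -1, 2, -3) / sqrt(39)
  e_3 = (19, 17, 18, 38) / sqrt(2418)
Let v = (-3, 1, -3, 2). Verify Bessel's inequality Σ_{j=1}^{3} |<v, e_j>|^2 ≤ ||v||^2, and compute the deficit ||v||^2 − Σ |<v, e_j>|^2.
Σ |<v, e_j>|^2 = 710/31; ||v||^2 = 23; deficit = 3/31

Write each e_j = u_j / sqrt(<u_j, u_j>) where u_j is the displayed integer vector. Then <v, e_j> = <v, u_j> / sqrt(<u_j, u_j>), so |<v, e_j>|^2 = <v, u_j>^2 / <u_j, u_j>.
Coefficients: <v, e_1> = 4/sqrt(6), <v, e_2> = -28/sqrt(39), <v, e_3> = -18/sqrt(2418).
Square and sum: Σ |<v, e_j>|^2 = 710/31.
Compute ||v||^2 = v·v = 23.
Deficit = 23 − 710/31 = 3/31 ≥ 0, confirming Bessel's inequality. (The deficit equals ||v − Σ <v,e_j> e_j||^2, the squared distance from v to span{e_j}.)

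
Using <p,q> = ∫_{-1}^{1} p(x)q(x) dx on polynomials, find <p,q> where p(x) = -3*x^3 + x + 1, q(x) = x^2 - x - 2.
<p,q> = -14/5

Expand the product: p(x)·q(x) = -3*x^5 + 3*x^4 + 7*x^3 - 3*x - 2.
∫_{-1}^{1} of each monomial x^k gives [2/(k+1) if k even, 0 if k odd]. Integrating term-by-term (or equivalently evaluating the antiderivative F(x) = -x^6/2 + 3*x^5/5 + 7*x^4/4 - 3*x^2/2 - 2*x at the endpoints):
  F(1) − F(−1) = -33/20 − (23/20) = -14/5.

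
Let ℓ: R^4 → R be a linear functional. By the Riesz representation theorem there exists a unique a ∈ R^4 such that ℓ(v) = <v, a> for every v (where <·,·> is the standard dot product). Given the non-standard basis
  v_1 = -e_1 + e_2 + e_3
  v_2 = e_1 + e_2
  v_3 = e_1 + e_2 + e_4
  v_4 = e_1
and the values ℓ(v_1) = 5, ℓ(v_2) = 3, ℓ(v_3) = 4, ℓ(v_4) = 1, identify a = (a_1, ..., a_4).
a = (1, 2, 4, 1)

Write a = (a_1, ..., a_4) in the standard basis. For each basis vector v_i, ℓ(v_i) = <v_i, a> is a linear equation in the a_j's. Collect the n equations into a matrix system V a = ℓ, where row i of V is v_i (expressed in the standard basis). Since V is invertible (lower-triangular with 1s on the diagonal, up to permutation), solve by back-substitution:
  V =
[[-1, 1, 1, 0],
 [1, 1, 0, 0],
 [1, 1, 0, 1],
 [1, 0, 0, 0]]
  V a = (5, 3, 4, 1)
Solving gives a = (1, 2, 4, 1).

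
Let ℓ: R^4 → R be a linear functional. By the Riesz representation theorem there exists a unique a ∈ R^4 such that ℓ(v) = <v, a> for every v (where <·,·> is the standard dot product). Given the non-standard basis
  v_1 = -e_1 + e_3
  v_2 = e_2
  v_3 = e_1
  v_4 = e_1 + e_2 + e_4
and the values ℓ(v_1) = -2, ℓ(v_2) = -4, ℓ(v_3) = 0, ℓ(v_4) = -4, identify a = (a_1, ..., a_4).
a = (0, -4, -2, 0)

Write a = (a_1, ..., a_4) in the standard basis. For each basis vector v_i, ℓ(v_i) = <v_i, a> is a linear equation in the a_j's. Collect the n equations into a matrix system V a = ℓ, where row i of V is v_i (expressed in the standard basis). Since V is invertible (lower-triangular with 1s on the diagonal, up to permutation), solve by back-substitution:
  V =
[[-1, 0, 1, 0],
 [0, 1, 0, 0],
 [1, 0, 0, 0],
 [1, 1, 0, 1]]
  V a = (-2, -4, 0, -4)
Solving gives a = (0, -4, -2, 0).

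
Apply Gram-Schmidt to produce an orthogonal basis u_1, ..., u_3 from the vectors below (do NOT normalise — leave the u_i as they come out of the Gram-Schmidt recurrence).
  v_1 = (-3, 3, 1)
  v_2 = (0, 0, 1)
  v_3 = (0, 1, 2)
Orthogonal basis:
  u_1 = (-3, 3, 1)
  u_2 = (3/19, -3/19, 18/19)
  u_3 = (1/2, 1/2, 0)

Apply the Gram-Schmidt recurrence
  u_1 = v_1
  u_i = v_i − Σ_{j<i} ((v_i · u_j) / (u_j · u_j)) · u_j.

Step by step this gives:
  u_1 = (-3, 3, 1)
  u_2 = (3/19, -3/19, 18/19)
  u_3 = (1/2, 1/2, 0)

Orthogonality check:
  u_2 · u_1 = 0 (should be 0)
  u_3 · u_1 = 0 (should be 0)
  u_3 · u_2 = 0 (should be 0)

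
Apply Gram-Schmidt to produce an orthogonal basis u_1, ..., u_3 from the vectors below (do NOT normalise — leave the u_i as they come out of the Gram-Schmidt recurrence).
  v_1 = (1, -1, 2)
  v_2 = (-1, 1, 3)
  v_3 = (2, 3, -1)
Orthogonal basis:
  u_1 = (1, -1, 2)
  u_2 = (-5/3, 5/3, 5/3)
  u_3 = (5/2, 5/2, 0)

Apply the Gram-Schmidt recurrence
  u_1 = v_1
  u_i = v_i − Σ_{j<i} ((v_i · u_j) / (u_j · u_j)) · u_j.

Step by step this gives:
  u_1 = (1, -1, 2)
  u_2 = (-5/3, 5/3, 5/3)
  u_3 = (5/2, 5/2, 0)

Orthogonality check:
  u_2 · u_1 = 0 (should be 0)
  u_3 · u_1 = 0 (should be 0)
  u_3 · u_2 = 0 (should be 0)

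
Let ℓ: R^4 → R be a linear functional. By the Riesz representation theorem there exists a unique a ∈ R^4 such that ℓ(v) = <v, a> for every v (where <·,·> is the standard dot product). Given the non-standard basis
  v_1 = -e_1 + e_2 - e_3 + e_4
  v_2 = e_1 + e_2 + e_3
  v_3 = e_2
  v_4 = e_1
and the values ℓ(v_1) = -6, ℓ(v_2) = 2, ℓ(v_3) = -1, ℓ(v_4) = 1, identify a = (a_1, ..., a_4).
a = (1, -1, 2, -2)

Write a = (a_1, ..., a_4) in the standard basis. For each basis vector v_i, ℓ(v_i) = <v_i, a> is a linear equation in the a_j's. Collect the n equations into a matrix system V a = ℓ, where row i of V is v_i (expressed in the standard basis). Since V is invertible (lower-triangular with 1s on the diagonal, up to permutation), solve by back-substitution:
  V =
[[-1, 1, -1, 1],
 [1, 1, 1, 0],
 [0, 1, 0, 0],
 [1, 0, 0, 0]]
  V a = (-6, 2, -1, 1)
Solving gives a = (1, -1, 2, -2).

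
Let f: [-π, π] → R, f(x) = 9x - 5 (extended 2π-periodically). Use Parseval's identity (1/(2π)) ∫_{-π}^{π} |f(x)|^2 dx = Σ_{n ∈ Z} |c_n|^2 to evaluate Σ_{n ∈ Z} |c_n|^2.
Σ |c_n|^2 = 27π^2 + 25

Expand and integrate term by term over [-π, π]:
  ∫ (9x)^2 dx = 81·(2π^3/3); ∫ 2·9·(-5)·x dx = 0 (odd integrand); ∫ (-5)^2 dx = 25·2π.
So (1/(2π)) ∫_{-π}^{π} (9x - 5)^2 dx = 81π^2/3 + 25 = 27π^2 + 25.
Parseval ⇒ Σ |c_n|^2 = 27π^2 + 25.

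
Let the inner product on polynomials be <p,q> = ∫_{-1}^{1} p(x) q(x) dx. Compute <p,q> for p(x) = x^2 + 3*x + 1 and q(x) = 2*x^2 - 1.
<p,q> = -8/15

Expand the product: p(x)·q(x) = 2*x^4 + 6*x^3 + x^2 - 3*x - 1.
∫_{-1}^{1} of each monomial x^k gives [2/(k+1) if k even, 0 if k odd]. Integrating term-by-term (or equivalently evaluating the antiderivative F(x) = 2*x^5/5 + 3*x^4/2 + x^3/3 - 3*x^2/2 - x at the endpoints):
  F(1) − F(−1) = -4/15 − (4/15) = -8/15.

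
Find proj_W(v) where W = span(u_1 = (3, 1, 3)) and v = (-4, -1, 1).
proj_W(v) = (-30/19, -10/19, -30/19)

Set up U = [u_1 | ... | u_1] ∈ R^(3×1). The projector onto W = col(U) is P = U (U^T U)^(-1) U^T.
Compute U^T U =
  [19],
and U^T v = (-10).
Solve U^T U · c = U^T v for the coefficients: c = (-10/19). The projection is proj_W(v) = U c.
Check: (v - proj_W(v)) · u_1 = 0  (should be 0).
Result: proj_W(v) = (-30/19, -10/19, -30/19).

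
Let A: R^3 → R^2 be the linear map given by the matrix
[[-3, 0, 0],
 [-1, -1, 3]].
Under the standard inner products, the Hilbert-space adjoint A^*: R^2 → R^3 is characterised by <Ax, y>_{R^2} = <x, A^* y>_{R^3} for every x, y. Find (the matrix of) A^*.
A^* = A^T =
[[-3, -1],
 [0, -1],
 [0, 3]]

For real matrices with standard dot products, the defining identity <Ax, y> = <x, A^* y> gives (Ax)^T y = x^T (A^*) y, i.e. x^T A^T y = x^T (A^*) y. Since this holds for all x, y, we must have A^* = A^T. Therefore
A^* =
[[-3, -1],
 [0, -1],
 [0, 3]].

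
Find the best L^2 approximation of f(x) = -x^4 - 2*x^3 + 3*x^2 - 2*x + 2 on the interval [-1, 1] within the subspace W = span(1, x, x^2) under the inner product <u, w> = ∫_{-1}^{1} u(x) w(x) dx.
g(x) = 15*x^2/7 - 16*x/5 + 73/35

The best approximation g ∈ W is the orthogonal projection of f onto W. Writing g = a_0 + a_1 x + a_2 x^2, the coefficients solve the normal equations G · a = b where
  G_{ij} = <φ_i, φ_j> and b_i = <f, φ_i>, with φ_0 = 1, φ_1 = x, φ_2 = x^2.
G =
  [2, 0, 2/3]
  [0, 2/3, 0]
  [2/3, 0, 2/5],
b = (28/5, -32/15, 236/105).
Solving gives a_0 = 73/35, a_1 = -16/5, a_2 = 15/7, so
  g(x) = 15*x^2/7 - 16*x/5 + 73/35.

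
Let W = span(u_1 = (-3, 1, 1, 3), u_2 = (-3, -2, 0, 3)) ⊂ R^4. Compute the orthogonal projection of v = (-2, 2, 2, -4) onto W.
proj_W(v) = (39/46, 113/46, 29/46, -39/46)

Set up U = [u_1 | ... | u_2] ∈ R^(4×2). The projector onto W = col(U) is P = U (U^T U)^(-1) U^T.
Compute U^T U =
  [20, 16]
  [16, 22],
and U^T v = (-2, -10).
Solve U^T U · c = U^T v for the coefficients: c = (29/46, -21/23). The projection is proj_W(v) = U c.
Check: (v - proj_W(v)) · u_1 = 0  (should be 0).
Check: (v - proj_W(v)) · u_2 = 0  (should be 0).
Result: proj_W(v) = (39/46, 113/46, 29/46, -39/46).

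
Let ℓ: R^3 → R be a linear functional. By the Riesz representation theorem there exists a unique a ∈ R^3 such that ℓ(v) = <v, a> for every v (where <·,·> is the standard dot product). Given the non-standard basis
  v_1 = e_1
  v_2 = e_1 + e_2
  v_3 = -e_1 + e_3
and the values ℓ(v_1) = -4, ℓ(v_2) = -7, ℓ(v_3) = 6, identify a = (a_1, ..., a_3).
a = (-4, -3, 2)

Write a = (a_1, ..., a_3) in the standard basis. For each basis vector v_i, ℓ(v_i) = <v_i, a> is a linear equation in the a_j's. Collect the n equations into a matrix system V a = ℓ, where row i of V is v_i (expressed in the standard basis). Since V is invertible (lower-triangular with 1s on the diagonal, up to permutation), solve by back-substitution:
  V =
[[1, 0, 0],
 [1, 1, 0],
 [-1, 0, 1]]
  V a = (-4, -7, 6)
Solving gives a = (-4, -3, 2).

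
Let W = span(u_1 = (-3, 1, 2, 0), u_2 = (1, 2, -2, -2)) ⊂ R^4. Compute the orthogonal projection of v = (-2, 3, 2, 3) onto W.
proj_W(v) = (-436/157, 101/157, 316/157, 38/157)

Set up U = [u_1 | ... | u_2] ∈ R^(4×2). The projector onto W = col(U) is P = U (U^T U)^(-1) U^T.
Compute U^T U =
  [14, -5]
  [-5, 13],
and U^T v = (13, -6).
Solve U^T U · c = U^T v for the coefficients: c = (139/157, -19/157). The projection is proj_W(v) = U c.
Check: (v - proj_W(v)) · u_1 = 0  (should be 0).
Check: (v - proj_W(v)) · u_2 = 0  (should be 0).
Result: proj_W(v) = (-436/157, 101/157, 316/157, 38/157).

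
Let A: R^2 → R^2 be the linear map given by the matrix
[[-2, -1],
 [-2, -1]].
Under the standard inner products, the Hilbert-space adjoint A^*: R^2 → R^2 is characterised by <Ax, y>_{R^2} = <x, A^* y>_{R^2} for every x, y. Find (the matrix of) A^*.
A^* = A^T =
[[-2, -2],
 [-1, -1]]

For real matrices with standard dot products, the defining identity <Ax, y> = <x, A^* y> gives (Ax)^T y = x^T (A^*) y, i.e. x^T A^T y = x^T (A^*) y. Since this holds for all x, y, we must have A^* = A^T. Therefore
A^* =
[[-2, -2],
 [-1, -1]].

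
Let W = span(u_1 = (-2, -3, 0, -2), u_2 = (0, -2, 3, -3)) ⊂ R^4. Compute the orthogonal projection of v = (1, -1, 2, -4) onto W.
proj_W(v) = (42/115, -169/115, 348/115, -306/115)

Set up U = [u_1 | ... | u_2] ∈ R^(4×2). The projector onto W = col(U) is P = U (U^T U)^(-1) U^T.
Compute U^T U =
  [17, 12]
  [12, 22],
and U^T v = (9, 20).
Solve U^T U · c = U^T v for the coefficients: c = (-21/115, 116/115). The projection is proj_W(v) = U c.
Check: (v - proj_W(v)) · u_1 = 0  (should be 0).
Check: (v - proj_W(v)) · u_2 = 0  (should be 0).
Result: proj_W(v) = (42/115, -169/115, 348/115, -306/115).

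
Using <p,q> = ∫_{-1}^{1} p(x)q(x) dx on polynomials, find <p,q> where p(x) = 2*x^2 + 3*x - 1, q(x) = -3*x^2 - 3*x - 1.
<p,q> = -86/15

Expand the product: p(x)·q(x) = -6*x^4 - 15*x^3 - 8*x^2 + 1.
∫_{-1}^{1} of each monomial x^k gives [2/(k+1) if k even, 0 if k odd]. Integrating term-by-term (or equivalently evaluating the antiderivative F(x) = -6*x^5/5 - 15*x^4/4 - 8*x^3/3 + x at the endpoints):
  F(1) − F(−1) = -397/60 − (-53/60) = -86/15.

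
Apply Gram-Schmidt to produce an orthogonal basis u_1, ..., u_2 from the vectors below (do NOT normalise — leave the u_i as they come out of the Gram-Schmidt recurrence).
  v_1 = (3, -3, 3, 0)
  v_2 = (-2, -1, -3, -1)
Orthogonal basis:
  u_1 = (3, -3, 3, 0)
  u_2 = (-2/3, -7/3, -5/3, -1)

Apply the Gram-Schmidt recurrence
  u_1 = v_1
  u_i = v_i − Σ_{j<i} ((v_i · u_j) / (u_j · u_j)) · u_j.

Step by step this gives:
  u_1 = (3, -3, 3, 0)
  u_2 = (-2/3, -7/3, -5/3, -1)

Orthogonality check:
  u_2 · u_1 = 0 (should be 0)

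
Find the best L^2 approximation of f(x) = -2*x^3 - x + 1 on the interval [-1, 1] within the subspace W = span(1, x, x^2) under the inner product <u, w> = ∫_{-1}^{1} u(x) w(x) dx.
g(x) = 1 - 11*x/5

The best approximation g ∈ W is the orthogonal projection of f onto W. Writing g = a_0 + a_1 x + a_2 x^2, the coefficients solve the normal equations G · a = b where
  G_{ij} = <φ_i, φ_j> and b_i = <f, φ_i>, with φ_0 = 1, φ_1 = x, φ_2 = x^2.
G =
  [2, 0, 2/3]
  [0, 2/3, 0]
  [2/3, 0, 2/5],
b = (2, -22/15, 2/3).
Solving gives a_0 = 1, a_1 = -11/5, a_2 = 0, so
  g(x) = 1 - 11*x/5.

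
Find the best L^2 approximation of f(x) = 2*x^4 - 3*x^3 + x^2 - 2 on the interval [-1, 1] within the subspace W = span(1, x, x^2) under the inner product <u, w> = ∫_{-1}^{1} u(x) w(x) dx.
g(x) = 19*x^2/7 - 9*x/5 - 76/35

The best approximation g ∈ W is the orthogonal projection of f onto W. Writing g = a_0 + a_1 x + a_2 x^2, the coefficients solve the normal equations G · a = b where
  G_{ij} = <φ_i, φ_j> and b_i = <f, φ_i>, with φ_0 = 1, φ_1 = x, φ_2 = x^2.
G =
  [2, 0, 2/3]
  [0, 2/3, 0]
  [2/3, 0, 2/5],
b = (-38/15, -6/5, -38/105).
Solving gives a_0 = -76/35, a_1 = -9/5, a_2 = 19/7, so
  g(x) = 19*x^2/7 - 9*x/5 - 76/35.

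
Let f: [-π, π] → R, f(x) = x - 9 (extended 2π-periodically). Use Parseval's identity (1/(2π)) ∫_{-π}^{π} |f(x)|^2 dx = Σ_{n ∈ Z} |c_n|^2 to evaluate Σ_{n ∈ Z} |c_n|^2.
Σ |c_n|^2 = π^2/3 + 81

Expand and integrate term by term over [-π, π]:
  ∫ (x)^2 dx = 1·(2π^3/3); ∫ 2·1·(-9)·x dx = 0 (odd integrand); ∫ (-9)^2 dx = 81·2π.
So (1/(2π)) ∫_{-π}^{π} (x - 9)^2 dx = 1π^2/3 + 81 = π^2/3 + 81.
Parseval ⇒ Σ |c_n|^2 = π^2/3 + 81.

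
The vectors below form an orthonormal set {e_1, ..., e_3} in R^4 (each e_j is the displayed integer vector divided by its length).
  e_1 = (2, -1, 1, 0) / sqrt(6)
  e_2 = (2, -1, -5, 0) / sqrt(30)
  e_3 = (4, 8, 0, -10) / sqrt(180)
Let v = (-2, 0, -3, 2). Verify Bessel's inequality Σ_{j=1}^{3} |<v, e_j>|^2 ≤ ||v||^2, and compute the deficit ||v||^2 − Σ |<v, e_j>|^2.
Σ |<v, e_j>|^2 = 149/9; ||v||^2 = 17; deficit = 4/9

Write each e_j = u_j / sqrt(<u_j, u_j>) where u_j is the displayed integer vector. Then <v, e_j> = <v, u_j> / sqrt(<u_j, u_j>), so |<v, e_j>|^2 = <v, u_j>^2 / <u_j, u_j>.
Coefficients: <v, e_1> = -7/sqrt(6), <v, e_2> = 11/sqrt(30), <v, e_3> = -28/sqrt(180).
Square and sum: Σ |<v, e_j>|^2 = 149/9.
Compute ||v||^2 = v·v = 17.
Deficit = 17 − 149/9 = 4/9 ≥ 0, confirming Bessel's inequality. (The deficit equals ||v − Σ <v,e_j> e_j||^2, the squared distance from v to span{e_j}.)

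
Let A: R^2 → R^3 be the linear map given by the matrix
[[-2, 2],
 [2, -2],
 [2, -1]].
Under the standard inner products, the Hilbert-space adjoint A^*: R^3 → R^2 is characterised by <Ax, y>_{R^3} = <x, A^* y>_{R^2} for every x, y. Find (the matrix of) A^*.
A^* = A^T =
[[-2, 2, 2],
 [2, -2, -1]]

For real matrices with standard dot products, the defining identity <Ax, y> = <x, A^* y> gives (Ax)^T y = x^T (A^*) y, i.e. x^T A^T y = x^T (A^*) y. Since this holds for all x, y, we must have A^* = A^T. Therefore
A^* =
[[-2, 2, 2],
 [2, -2, -1]].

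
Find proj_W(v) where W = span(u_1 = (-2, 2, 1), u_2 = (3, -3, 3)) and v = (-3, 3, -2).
proj_W(v) = (-3, 3, -2)

Set up U = [u_1 | ... | u_2] ∈ R^(3×2). The projector onto W = col(U) is P = U (U^T U)^(-1) U^T.
Compute U^T U =
  [9, -9]
  [-9, 27],
and U^T v = (10, -24).
Solve U^T U · c = U^T v for the coefficients: c = (1/3, -7/9). The projection is proj_W(v) = U c.
Check: (v - proj_W(v)) · u_1 = 0  (should be 0).
Check: (v - proj_W(v)) · u_2 = 0  (should be 0).
Result: proj_W(v) = (-3, 3, -2).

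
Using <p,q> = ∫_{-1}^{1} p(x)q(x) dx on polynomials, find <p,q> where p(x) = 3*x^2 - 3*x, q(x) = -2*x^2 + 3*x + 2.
<p,q> = -22/5

Expand the product: p(x)·q(x) = -6*x^4 + 15*x^3 - 3*x^2 - 6*x.
∫_{-1}^{1} of each monomial x^k gives [2/(k+1) if k even, 0 if k odd]. Integrating term-by-term (or equivalently evaluating the antiderivative F(x) = -6*x^5/5 + 15*x^4/4 - x^3 - 3*x^2 at the endpoints):
  F(1) − F(−1) = -29/20 − (59/20) = -22/5.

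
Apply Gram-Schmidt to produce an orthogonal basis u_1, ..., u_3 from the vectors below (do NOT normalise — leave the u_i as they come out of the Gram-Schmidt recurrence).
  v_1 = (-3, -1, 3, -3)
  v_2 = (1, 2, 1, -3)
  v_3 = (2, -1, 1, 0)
Orthogonal basis:
  u_1 = (-3, -1, 3, -3)
  u_2 = (7/4, 9/4, 1/4, -9/4)
  u_3 = (589/371, -492/371, 440/371, 15/371)

Apply the Gram-Schmidt recurrence
  u_1 = v_1
  u_i = v_i − Σ_{j<i} ((v_i · u_j) / (u_j · u_j)) · u_j.

Step by step this gives:
  u_1 = (-3, -1, 3, -3)
  u_2 = (7/4, 9/4, 1/4, -9/4)
  u_3 = (589/371, -492/371, 440/371, 15/371)

Orthogonality check:
  u_2 · u_1 = 0 (should be 0)
  u_3 · u_1 = 0 (should be 0)
  u_3 · u_2 = 0 (should be 0)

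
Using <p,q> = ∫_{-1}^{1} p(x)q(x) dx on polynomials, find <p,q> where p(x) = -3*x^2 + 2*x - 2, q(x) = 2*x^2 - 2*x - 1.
<p,q> = -26/15

Expand the product: p(x)·q(x) = -6*x^4 + 10*x^3 - 5*x^2 + 2*x + 2.
∫_{-1}^{1} of each monomial x^k gives [2/(k+1) if k even, 0 if k odd]. Integrating term-by-term (or equivalently evaluating the antiderivative F(x) = -6*x^5/5 + 5*x^4/2 - 5*x^3/3 + x^2 + 2*x at the endpoints):
  F(1) − F(−1) = 79/30 − (131/30) = -26/15.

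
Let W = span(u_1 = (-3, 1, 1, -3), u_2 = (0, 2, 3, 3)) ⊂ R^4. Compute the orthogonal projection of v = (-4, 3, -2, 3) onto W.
proj_W(v) = (-93/106, 129/106, 89/53, 27/53)

Set up U = [u_1 | ... | u_2] ∈ R^(4×2). The projector onto W = col(U) is P = U (U^T U)^(-1) U^T.
Compute U^T U =
  [20, -4]
  [-4, 22],
and U^T v = (4, 9).
Solve U^T U · c = U^T v for the coefficients: c = (31/106, 49/106). The projection is proj_W(v) = U c.
Check: (v - proj_W(v)) · u_1 = 0  (should be 0).
Check: (v - proj_W(v)) · u_2 = 0  (should be 0).
Result: proj_W(v) = (-93/106, 129/106, 89/53, 27/53).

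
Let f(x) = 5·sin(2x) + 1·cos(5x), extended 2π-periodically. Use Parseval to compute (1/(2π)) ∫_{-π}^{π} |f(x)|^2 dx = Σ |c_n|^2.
Σ |c_n|^2 = 13

Expand |f|^2 and use orthogonality of {sin(nx), cos(mx)} on [-π, π]:
  ∫_{-π}^{π} sin(nx)^2 dx = π, ∫ cos(mx)^2 dx = π, and cross terms integrate to 0.
So ∫_{-π}^{π} f(x)^2 dx = 5^2 · π + 1^2 · π = (25 + 1)π.
Divide by 2π: (25 + 1)/2 = 13.
By Parseval, this equals Σ |c_n|^2.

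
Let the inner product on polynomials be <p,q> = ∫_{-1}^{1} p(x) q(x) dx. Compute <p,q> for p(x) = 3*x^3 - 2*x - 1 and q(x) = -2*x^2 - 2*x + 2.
<p,q> = -12/5

Expand the product: p(x)·q(x) = -6*x^5 - 6*x^4 + 10*x^3 + 6*x^2 - 2*x - 2.
∫_{-1}^{1} of each monomial x^k gives [2/(k+1) if k even, 0 if k odd]. Integrating term-by-term (or equivalently evaluating the antiderivative F(x) = -x^6 - 6*x^5/5 + 5*x^4/2 + 2*x^3 - x^2 - 2*x at the endpoints):
  F(1) − F(−1) = -7/10 − (17/10) = -12/5.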